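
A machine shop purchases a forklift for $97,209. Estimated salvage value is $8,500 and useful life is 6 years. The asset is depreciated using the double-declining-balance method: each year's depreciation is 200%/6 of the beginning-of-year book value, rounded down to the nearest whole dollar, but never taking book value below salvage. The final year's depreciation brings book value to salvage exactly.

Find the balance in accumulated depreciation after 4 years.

$78,007

Depreciable base = $97,209 − $8,500 = $88,709.
Year 1: ⌊$97,209 × 200%/6⌋ = $32,403. Book value $64,806.
Year 2: ⌊$64,806 × 200%/6⌋ = $21,602. Book value $43,204.
Year 3: ⌊$43,204 × 200%/6⌋ = $14,401. Book value $28,803.
Year 4: ⌊$28,803 × 200%/6⌋ = $9,601. Book value $19,202.
Accumulated through year 4 = $97,209 − $19,202 = $78,007.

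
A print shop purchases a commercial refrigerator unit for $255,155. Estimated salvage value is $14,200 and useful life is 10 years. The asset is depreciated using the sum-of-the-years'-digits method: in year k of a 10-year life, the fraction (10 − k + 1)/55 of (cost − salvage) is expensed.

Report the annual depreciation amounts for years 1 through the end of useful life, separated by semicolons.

$43,810; $39,429; $35,048; $30,667; $26,286; $21,905; $17,524; $13,143; $8,762; $4,381

Depreciable base = $255,155 − $14,200 = $240,955.
Sum of the years' digits = 10+9+8+7+6+5+4+3+2+1 = 55.
Year 1: $240,955 × 10/55 = $43,810. Book value $211,345.
Year 2: $240,955 × 9/55 = $39,429. Book value $171,916.
Year 3: $240,955 × 8/55 = $35,048. Book value $136,868.
Year 4: $240,955 × 7/55 = $30,667. Book value $106,201.
Year 5: $240,955 × 6/55 = $26,286. Book value $79,915.
Year 6: $240,955 × 5/55 = $21,905. Book value $58,010.
Year 7: $240,955 × 4/55 = $17,524. Book value $40,486.
Year 8: $240,955 × 3/55 = $13,143. Book value $27,343.
Year 9: $240,955 × 2/55 = $8,762. Book value $18,581.
Year 10: $240,955 × 1/55 = $4,381. Book value $14,200.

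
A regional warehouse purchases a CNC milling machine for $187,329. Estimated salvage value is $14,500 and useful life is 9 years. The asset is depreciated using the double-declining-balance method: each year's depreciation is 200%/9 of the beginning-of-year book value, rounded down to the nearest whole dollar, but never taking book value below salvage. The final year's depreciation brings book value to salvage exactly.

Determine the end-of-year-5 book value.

Depreciable base = $187,329 − $14,500 = $172,829.
Year 1: ⌊$187,329 × 200%/9⌋ = $41,628. Book value $145,701.
Year 2: ⌊$145,701 × 200%/9⌋ = $32,378. Book value $113,323.
Year 3: ⌊$113,323 × 200%/9⌋ = $25,182. Book value $88,141.
Year 4: ⌊$88,141 × 200%/9⌋ = $19,586. Book value $68,555.
Year 5: ⌊$68,555 × 200%/9⌋ = $15,234. Book value $53,321.

$53,321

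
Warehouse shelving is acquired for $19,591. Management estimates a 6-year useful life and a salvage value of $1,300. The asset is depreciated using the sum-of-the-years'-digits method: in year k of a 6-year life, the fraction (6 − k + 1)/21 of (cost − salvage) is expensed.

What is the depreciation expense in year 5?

Depreciable base = $19,591 − $1,300 = $18,291.
Sum of the years' digits = 6+5+4+3+2+1 = 21.
Year 1: $18,291 × 6/21 = $5,226. Book value $14,365.
Year 2: $18,291 × 5/21 = $4,355. Book value $10,010.
Year 3: $18,291 × 4/21 = $3,484. Book value $6,526.
Year 4: $18,291 × 3/21 = $2,613. Book value $3,913.
Year 5: $18,291 × 2/21 = $1,742. Book value $2,171.

$1,742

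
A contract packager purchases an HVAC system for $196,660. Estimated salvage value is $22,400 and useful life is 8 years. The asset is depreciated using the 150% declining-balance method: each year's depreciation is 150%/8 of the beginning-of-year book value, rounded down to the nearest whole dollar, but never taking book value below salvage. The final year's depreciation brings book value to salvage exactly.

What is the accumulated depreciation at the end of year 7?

Depreciable base = $196,660 − $22,400 = $174,260.
Year 1: ⌊$196,660 × 150%/8⌋ = $36,873. Book value $159,787.
Year 2: ⌊$159,787 × 150%/8⌋ = $29,960. Book value $129,827.
Year 3: ⌊$129,827 × 150%/8⌋ = $24,342. Book value $105,485.
Year 4: ⌊$105,485 × 150%/8⌋ = $19,778. Book value $85,707.
Year 5: ⌊$85,707 × 150%/8⌋ = $16,070. Book value $69,637.
Year 6: ⌊$69,637 × 150%/8⌋ = $13,056. Book value $56,581.
Year 7: ⌊$56,581 × 150%/8⌋ = $10,608. Book value $45,973.
Accumulated through year 7 = $196,660 − $45,973 = $150,687.

$150,687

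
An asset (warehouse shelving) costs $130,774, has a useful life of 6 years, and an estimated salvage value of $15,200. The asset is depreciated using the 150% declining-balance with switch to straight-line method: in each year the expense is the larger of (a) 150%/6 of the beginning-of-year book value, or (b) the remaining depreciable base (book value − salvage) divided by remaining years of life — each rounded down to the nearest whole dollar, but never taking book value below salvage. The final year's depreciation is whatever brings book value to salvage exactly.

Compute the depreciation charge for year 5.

$13,089

Depreciable base = $130,774 − $15,200 = $115,574.
Year 1: DB = ⌊$130,774 × 150%/6⌋ = $32,693; SL = ⌊$115,574/6⌋ = $19,262 → take DB $32,693. Book value $98,081.
Year 2: DB = ⌊$98,081 × 150%/6⌋ = $24,520; SL = ⌊$82,881/5⌋ = $16,576 → take DB $24,520. Book value $73,561.
Year 3: DB = ⌊$73,561 × 150%/6⌋ = $18,390; SL = ⌊$58,361/4⌋ = $14,590 → take DB $18,390. Book value $55,171.
Year 4: DB = ⌊$55,171 × 150%/6⌋ = $13,792; SL = ⌊$39,971/3⌋ = $13,323 → take DB $13,792. Book value $41,379.
Year 5: DB = ⌊$41,379 × 150%/6⌋ = $10,344; SL = ⌊$26,179/2⌋ = $13,089 → take SL $13,089. Book value $28,290.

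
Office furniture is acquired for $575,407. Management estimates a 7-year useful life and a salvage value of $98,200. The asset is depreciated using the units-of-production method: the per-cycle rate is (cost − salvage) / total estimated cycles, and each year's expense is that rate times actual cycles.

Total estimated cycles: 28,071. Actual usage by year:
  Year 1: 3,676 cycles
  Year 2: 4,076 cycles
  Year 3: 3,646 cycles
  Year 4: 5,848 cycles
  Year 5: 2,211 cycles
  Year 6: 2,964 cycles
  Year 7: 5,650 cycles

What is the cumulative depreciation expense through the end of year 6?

$381,157

Depreciable base = $575,407 − $98,200 = $477,207.
Rate = $477,207 / 28,071 cycles = $17 per cycle.
Year 1: 3,676 × $17 = $62,492. Book value $512,915.
Year 2: 4,076 × $17 = $69,292. Book value $443,623.
Year 3: 3,646 × $17 = $61,982. Book value $381,641.
Year 4: 5,848 × $17 = $99,416. Book value $282,225.
Year 5: 2,211 × $17 = $37,587. Book value $244,638.
Year 6: 2,964 × $17 = $50,388. Book value $194,250.
Accumulated through year 6 = $575,407 − $194,250 = $381,157.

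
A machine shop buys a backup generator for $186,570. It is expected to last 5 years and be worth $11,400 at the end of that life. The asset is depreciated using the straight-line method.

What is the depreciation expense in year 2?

Depreciable base = $186,570 − $11,400 = $175,170.
Annual expense = $175,170 / 5 = $35,034.

$35,034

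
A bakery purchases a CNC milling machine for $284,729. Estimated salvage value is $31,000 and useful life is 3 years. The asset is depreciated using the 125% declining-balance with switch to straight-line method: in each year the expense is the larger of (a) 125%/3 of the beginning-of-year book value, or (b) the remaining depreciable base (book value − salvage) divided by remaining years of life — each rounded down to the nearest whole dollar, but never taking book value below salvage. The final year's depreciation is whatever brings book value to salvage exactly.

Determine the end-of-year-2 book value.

Depreciable base = $284,729 − $31,000 = $253,729.
Year 1: DB = ⌊$284,729 × 125%/3⌋ = $118,637; SL = ⌊$253,729/3⌋ = $84,576 → take DB $118,637. Book value $166,092.
Year 2: DB = ⌊$166,092 × 125%/3⌋ = $69,205; SL = ⌊$135,092/2⌋ = $67,546 → take DB $69,205. Book value $96,887.

$96,887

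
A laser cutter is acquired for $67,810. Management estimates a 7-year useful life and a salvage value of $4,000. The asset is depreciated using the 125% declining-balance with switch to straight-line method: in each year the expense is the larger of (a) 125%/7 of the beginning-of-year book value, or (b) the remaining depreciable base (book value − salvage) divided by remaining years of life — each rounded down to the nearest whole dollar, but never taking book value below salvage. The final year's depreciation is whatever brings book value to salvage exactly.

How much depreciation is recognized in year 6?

Depreciable base = $67,810 − $4,000 = $63,810.
Year 1: DB = ⌊$67,810 × 125%/7⌋ = $12,108; SL = ⌊$63,810/7⌋ = $9,115 → take DB $12,108. Book value $55,702.
Year 2: DB = ⌊$55,702 × 125%/7⌋ = $9,946; SL = ⌊$51,702/6⌋ = $8,617 → take DB $9,946. Book value $45,756.
Year 3: DB = ⌊$45,756 × 125%/7⌋ = $8,170; SL = ⌊$41,756/5⌋ = $8,351 → take SL $8,351. Book value $37,405.
Year 4: DB = ⌊$37,405 × 125%/7⌋ = $6,679; SL = ⌊$33,405/4⌋ = $8,351 → take SL $8,351. Book value $29,054.
Year 5: DB = ⌊$29,054 × 125%/7⌋ = $5,188; SL = ⌊$25,054/3⌋ = $8,351 → take SL $8,351. Book value $20,703.
Year 6: DB = ⌊$20,703 × 125%/7⌋ = $3,696; SL = ⌊$16,703/2⌋ = $8,351 → take SL $8,351. Book value $12,352.

$8,351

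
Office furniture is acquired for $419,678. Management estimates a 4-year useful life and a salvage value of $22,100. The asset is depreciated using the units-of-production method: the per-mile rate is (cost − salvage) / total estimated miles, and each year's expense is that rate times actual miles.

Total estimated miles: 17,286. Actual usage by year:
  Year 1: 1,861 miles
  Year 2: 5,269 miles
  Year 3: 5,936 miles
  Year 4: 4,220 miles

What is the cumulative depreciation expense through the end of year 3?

$300,518

Depreciable base = $419,678 − $22,100 = $397,578.
Rate = $397,578 / 17,286 miles = $23 per mile.
Year 1: 1,861 × $23 = $42,803. Book value $376,875.
Year 2: 5,269 × $23 = $121,187. Book value $255,688.
Year 3: 5,936 × $23 = $136,528. Book value $119,160.
Accumulated through year 3 = $419,678 − $119,160 = $300,518.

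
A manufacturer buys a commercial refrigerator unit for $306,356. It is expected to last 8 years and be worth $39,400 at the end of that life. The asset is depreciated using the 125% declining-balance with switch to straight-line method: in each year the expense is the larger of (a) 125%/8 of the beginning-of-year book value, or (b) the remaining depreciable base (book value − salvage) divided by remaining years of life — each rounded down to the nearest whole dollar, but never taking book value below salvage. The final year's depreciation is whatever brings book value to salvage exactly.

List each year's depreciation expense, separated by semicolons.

Depreciable base = $306,356 − $39,400 = $266,956.
Year 1: DB = ⌊$306,356 × 125%/8⌋ = $47,868; SL = ⌊$266,956/8⌋ = $33,369 → take DB $47,868. Book value $258,488.
Year 2: DB = ⌊$258,488 × 125%/8⌋ = $40,388; SL = ⌊$219,088/7⌋ = $31,298 → take DB $40,388. Book value $218,100.
Year 3: DB = ⌊$218,100 × 125%/8⌋ = $34,078; SL = ⌊$178,700/6⌋ = $29,783 → take DB $34,078. Book value $184,022.
Year 4: DB = ⌊$184,022 × 125%/8⌋ = $28,753; SL = ⌊$144,622/5⌋ = $28,924 → take SL $28,924. Book value $155,098.
Year 5: DB = ⌊$155,098 × 125%/8⌋ = $24,234; SL = ⌊$115,698/4⌋ = $28,924 → take SL $28,924. Book value $126,174.
Year 6: DB = ⌊$126,174 × 125%/8⌋ = $19,714; SL = ⌊$86,774/3⌋ = $28,924 → take SL $28,924. Book value $97,250.
Year 7: DB = ⌊$97,250 × 125%/8⌋ = $15,195; SL = ⌊$57,850/2⌋ = $28,925 → take SL $28,925. Book value $68,325.
Year 8 (final): $68,325 − $39,400 = $28,925. Book value $39,400.

$47,868; $40,388; $34,078; $28,924; $28,924; $28,924; $28,925; $28,925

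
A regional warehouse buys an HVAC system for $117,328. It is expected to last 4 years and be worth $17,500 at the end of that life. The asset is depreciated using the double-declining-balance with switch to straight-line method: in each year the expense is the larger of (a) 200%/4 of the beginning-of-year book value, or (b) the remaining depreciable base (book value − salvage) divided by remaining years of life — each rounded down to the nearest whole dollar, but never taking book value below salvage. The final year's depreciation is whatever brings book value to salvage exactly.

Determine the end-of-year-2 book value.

$29,332

Depreciable base = $117,328 − $17,500 = $99,828.
Year 1: DB = ⌊$117,328 × 200%/4⌋ = $58,664; SL = ⌊$99,828/4⌋ = $24,957 → take DB $58,664. Book value $58,664.
Year 2: DB = ⌊$58,664 × 200%/4⌋ = $29,332; SL = ⌊$41,164/3⌋ = $13,721 → take DB $29,332. Book value $29,332.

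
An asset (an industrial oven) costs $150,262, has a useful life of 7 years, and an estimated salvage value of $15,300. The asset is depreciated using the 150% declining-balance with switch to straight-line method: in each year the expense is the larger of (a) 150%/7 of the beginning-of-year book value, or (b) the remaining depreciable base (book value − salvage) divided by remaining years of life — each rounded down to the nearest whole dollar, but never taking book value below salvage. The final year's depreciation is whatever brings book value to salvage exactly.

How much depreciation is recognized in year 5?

Depreciable base = $150,262 − $15,300 = $134,962.
Year 1: DB = ⌊$150,262 × 150%/7⌋ = $32,199; SL = ⌊$134,962/7⌋ = $19,280 → take DB $32,199. Book value $118,063.
Year 2: DB = ⌊$118,063 × 150%/7⌋ = $25,299; SL = ⌊$102,763/6⌋ = $17,127 → take DB $25,299. Book value $92,764.
Year 3: DB = ⌊$92,764 × 150%/7⌋ = $19,878; SL = ⌊$77,464/5⌋ = $15,492 → take DB $19,878. Book value $72,886.
Year 4: DB = ⌊$72,886 × 150%/7⌋ = $15,618; SL = ⌊$57,586/4⌋ = $14,396 → take DB $15,618. Book value $57,268.
Year 5: DB = ⌊$57,268 × 150%/7⌋ = $12,271; SL = ⌊$41,968/3⌋ = $13,989 → take SL $13,989. Book value $43,279.

$13,989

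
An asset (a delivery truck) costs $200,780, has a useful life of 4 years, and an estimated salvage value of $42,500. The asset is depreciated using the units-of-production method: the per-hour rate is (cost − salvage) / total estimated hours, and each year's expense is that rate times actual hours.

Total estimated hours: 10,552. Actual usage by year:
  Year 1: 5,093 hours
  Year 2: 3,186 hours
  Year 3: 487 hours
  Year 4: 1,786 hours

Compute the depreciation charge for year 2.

Depreciable base = $200,780 − $42,500 = $158,280.
Rate = $158,280 / 10,552 hours = $15 per hour.
Year 1: 5,093 × $15 = $76,395. Book value $124,385.
Year 2: 3,186 × $15 = $47,790. Book value $76,595.

$47,790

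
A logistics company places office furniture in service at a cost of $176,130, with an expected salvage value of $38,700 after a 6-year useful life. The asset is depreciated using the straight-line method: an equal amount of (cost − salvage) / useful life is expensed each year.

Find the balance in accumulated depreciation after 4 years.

$91,620

Depreciable base = $176,130 − $38,700 = $137,430.
Annual expense = $137,430 / 6 = $22,905.
End of year 1: book value $153,225.
End of year 2: book value $130,320.
End of year 3: book value $107,415.
End of year 4: book value $84,510.
Accumulated through year 4 = $176,130 − $84,510 = $91,620.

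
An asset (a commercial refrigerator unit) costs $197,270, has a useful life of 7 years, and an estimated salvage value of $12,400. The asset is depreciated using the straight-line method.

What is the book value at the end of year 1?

Depreciable base = $197,270 − $12,400 = $184,870.
Annual expense = $184,870 / 7 = $26,410.
End of year 1: book value $170,860.

$170,860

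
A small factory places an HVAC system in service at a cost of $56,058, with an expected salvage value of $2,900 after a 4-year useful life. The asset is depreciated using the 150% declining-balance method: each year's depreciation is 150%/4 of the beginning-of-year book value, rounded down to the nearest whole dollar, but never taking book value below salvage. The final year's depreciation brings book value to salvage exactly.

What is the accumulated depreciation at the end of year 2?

Depreciable base = $56,058 − $2,900 = $53,158.
Year 1: ⌊$56,058 × 150%/4⌋ = $21,021. Book value $35,037.
Year 2: ⌊$35,037 × 150%/4⌋ = $13,138. Book value $21,899.
Accumulated through year 2 = $56,058 − $21,899 = $34,159.

$34,159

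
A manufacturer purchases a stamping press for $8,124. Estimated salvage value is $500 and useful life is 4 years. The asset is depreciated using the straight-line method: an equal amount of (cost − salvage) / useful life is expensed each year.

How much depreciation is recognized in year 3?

Depreciable base = $8,124 − $500 = $7,624.
Annual expense = $7,624 / 4 = $1,906.

$1,906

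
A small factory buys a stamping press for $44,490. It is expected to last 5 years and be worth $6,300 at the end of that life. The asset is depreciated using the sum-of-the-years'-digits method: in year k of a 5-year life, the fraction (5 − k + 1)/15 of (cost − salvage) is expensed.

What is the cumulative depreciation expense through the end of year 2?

Depreciable base = $44,490 − $6,300 = $38,190.
Sum of the years' digits = 5+4+3+2+1 = 15.
Year 1: $38,190 × 5/15 = $12,730. Book value $31,760.
Year 2: $38,190 × 4/15 = $10,184. Book value $21,576.
Accumulated through year 2 = $44,490 − $21,576 = $22,914.

$22,914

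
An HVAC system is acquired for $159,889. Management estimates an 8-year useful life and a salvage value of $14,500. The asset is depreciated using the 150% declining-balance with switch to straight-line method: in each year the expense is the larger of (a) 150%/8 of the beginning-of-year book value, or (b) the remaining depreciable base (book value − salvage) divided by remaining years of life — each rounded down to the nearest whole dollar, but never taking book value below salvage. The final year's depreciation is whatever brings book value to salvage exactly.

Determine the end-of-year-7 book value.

Depreciable base = $159,889 − $14,500 = $145,389.
Year 1: DB = ⌊$159,889 × 150%/8⌋ = $29,979; SL = ⌊$145,389/8⌋ = $18,173 → take DB $29,979. Book value $129,910.
Year 2: DB = ⌊$129,910 × 150%/8⌋ = $24,358; SL = ⌊$115,410/7⌋ = $16,487 → take DB $24,358. Book value $105,552.
Year 3: DB = ⌊$105,552 × 150%/8⌋ = $19,791; SL = ⌊$91,052/6⌋ = $15,175 → take DB $19,791. Book value $85,761.
Year 4: DB = ⌊$85,761 × 150%/8⌋ = $16,080; SL = ⌊$71,261/5⌋ = $14,252 → take DB $16,080. Book value $69,681.
Year 5: DB = ⌊$69,681 × 150%/8⌋ = $13,065; SL = ⌊$55,181/4⌋ = $13,795 → take SL $13,795. Book value $55,886.
Year 6: DB = ⌊$55,886 × 150%/8⌋ = $10,478; SL = ⌊$41,386/3⌋ = $13,795 → take SL $13,795. Book value $42,091.
Year 7: DB = ⌊$42,091 × 150%/8⌋ = $7,892; SL = ⌊$27,591/2⌋ = $13,795 → take SL $13,795. Book value $28,296.

$28,296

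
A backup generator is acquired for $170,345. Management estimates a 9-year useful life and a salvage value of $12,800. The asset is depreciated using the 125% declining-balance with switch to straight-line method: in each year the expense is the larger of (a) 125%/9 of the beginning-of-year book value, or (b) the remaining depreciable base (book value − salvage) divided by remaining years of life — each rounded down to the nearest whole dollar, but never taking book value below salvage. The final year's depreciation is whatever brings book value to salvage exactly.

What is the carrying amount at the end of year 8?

$28,795

Depreciable base = $170,345 − $12,800 = $157,545.
Year 1: DB = ⌊$170,345 × 125%/9⌋ = $23,659; SL = ⌊$157,545/9⌋ = $17,505 → take DB $23,659. Book value $146,686.
Year 2: DB = ⌊$146,686 × 125%/9⌋ = $20,373; SL = ⌊$133,886/8⌋ = $16,735 → take DB $20,373. Book value $126,313.
Year 3: DB = ⌊$126,313 × 125%/9⌋ = $17,543; SL = ⌊$113,513/7⌋ = $16,216 → take DB $17,543. Book value $108,770.
Year 4: DB = ⌊$108,770 × 125%/9⌋ = $15,106; SL = ⌊$95,970/6⌋ = $15,995 → take SL $15,995. Book value $92,775.
Year 5: DB = ⌊$92,775 × 125%/9⌋ = $12,885; SL = ⌊$79,975/5⌋ = $15,995 → take SL $15,995. Book value $76,780.
Year 6: DB = ⌊$76,780 × 125%/9⌋ = $10,663; SL = ⌊$63,980/4⌋ = $15,995 → take SL $15,995. Book value $60,785.
Year 7: DB = ⌊$60,785 × 125%/9⌋ = $8,442; SL = ⌊$47,985/3⌋ = $15,995 → take SL $15,995. Book value $44,790.
Year 8: DB = ⌊$44,790 × 125%/9⌋ = $6,220; SL = ⌊$31,990/2⌋ = $15,995 → take SL $15,995. Book value $28,795.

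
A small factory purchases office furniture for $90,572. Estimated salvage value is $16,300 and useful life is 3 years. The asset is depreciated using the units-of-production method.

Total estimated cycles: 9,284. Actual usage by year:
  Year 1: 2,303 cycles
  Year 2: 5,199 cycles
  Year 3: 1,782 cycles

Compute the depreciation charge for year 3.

$14,256

Depreciable base = $90,572 − $16,300 = $74,272.
Rate = $74,272 / 9,284 cycles = $8 per cycle.
Year 1: 2,303 × $8 = $18,424. Book value $72,148.
Year 2: 5,199 × $8 = $41,592. Book value $30,556.
Year 3: 1,782 × $8 = $14,256. Book value $16,300.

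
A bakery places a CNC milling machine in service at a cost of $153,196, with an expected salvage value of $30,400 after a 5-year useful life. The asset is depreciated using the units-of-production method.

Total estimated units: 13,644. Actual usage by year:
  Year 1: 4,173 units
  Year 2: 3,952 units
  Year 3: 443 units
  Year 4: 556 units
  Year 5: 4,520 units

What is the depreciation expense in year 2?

$35,568

Depreciable base = $153,196 − $30,400 = $122,796.
Rate = $122,796 / 13,644 units = $9 per unit.
Year 1: 4,173 × $9 = $37,557. Book value $115,639.
Year 2: 3,952 × $9 = $35,568. Book value $80,071.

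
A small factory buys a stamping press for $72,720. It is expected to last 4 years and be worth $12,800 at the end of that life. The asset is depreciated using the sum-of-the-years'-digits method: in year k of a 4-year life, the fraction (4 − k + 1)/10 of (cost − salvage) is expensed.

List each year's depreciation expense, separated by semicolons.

$23,968; $17,976; $11,984; $5,992

Depreciable base = $72,720 − $12,800 = $59,920.
Sum of the years' digits = 4+3+2+1 = 10.
Year 1: $59,920 × 4/10 = $23,968. Book value $48,752.
Year 2: $59,920 × 3/10 = $17,976. Book value $30,776.
Year 3: $59,920 × 2/10 = $11,984. Book value $18,792.
Year 4: $59,920 × 1/10 = $5,992. Book value $12,800.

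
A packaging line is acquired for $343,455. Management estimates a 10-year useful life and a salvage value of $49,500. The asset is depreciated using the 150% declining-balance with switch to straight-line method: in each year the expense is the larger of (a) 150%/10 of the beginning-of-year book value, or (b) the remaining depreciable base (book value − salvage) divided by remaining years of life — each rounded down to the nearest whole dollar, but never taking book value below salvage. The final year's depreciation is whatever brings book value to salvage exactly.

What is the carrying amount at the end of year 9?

Depreciable base = $343,455 − $49,500 = $293,955.
Year 1: DB = ⌊$343,455 × 150%/10⌋ = $51,518; SL = ⌊$293,955/10⌋ = $29,395 → take DB $51,518. Book value $291,937.
Year 2: DB = ⌊$291,937 × 150%/10⌋ = $43,790; SL = ⌊$242,437/9⌋ = $26,937 → take DB $43,790. Book value $248,147.
Year 3: DB = ⌊$248,147 × 150%/10⌋ = $37,222; SL = ⌊$198,647/8⌋ = $24,830 → take DB $37,222. Book value $210,925.
Year 4: DB = ⌊$210,925 × 150%/10⌋ = $31,638; SL = ⌊$161,425/7⌋ = $23,060 → take DB $31,638. Book value $179,287.
Year 5: DB = ⌊$179,287 × 150%/10⌋ = $26,893; SL = ⌊$129,787/6⌋ = $21,631 → take DB $26,893. Book value $152,394.
Year 6: DB = ⌊$152,394 × 150%/10⌋ = $22,859; SL = ⌊$102,894/5⌋ = $20,578 → take DB $22,859. Book value $129,535.
Year 7: DB = ⌊$129,535 × 150%/10⌋ = $19,430; SL = ⌊$80,035/4⌋ = $20,008 → take SL $20,008. Book value $109,527.
Year 8: DB = ⌊$109,527 × 150%/10⌋ = $16,429; SL = ⌊$60,027/3⌋ = $20,009 → take SL $20,009. Book value $89,518.
Year 9: DB = ⌊$89,518 × 150%/10⌋ = $13,427; SL = ⌊$40,018/2⌋ = $20,009 → take SL $20,009. Book value $69,509.

$69,509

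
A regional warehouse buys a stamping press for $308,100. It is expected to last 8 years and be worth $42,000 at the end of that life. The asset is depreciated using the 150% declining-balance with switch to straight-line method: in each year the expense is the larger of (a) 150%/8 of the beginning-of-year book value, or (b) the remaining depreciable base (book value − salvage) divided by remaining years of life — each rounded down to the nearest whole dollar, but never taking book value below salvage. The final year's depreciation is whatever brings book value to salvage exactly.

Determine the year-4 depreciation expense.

$30,986

Depreciable base = $308,100 − $42,000 = $266,100.
Year 1: DB = ⌊$308,100 × 150%/8⌋ = $57,768; SL = ⌊$266,100/8⌋ = $33,262 → take DB $57,768. Book value $250,332.
Year 2: DB = ⌊$250,332 × 150%/8⌋ = $46,937; SL = ⌊$208,332/7⌋ = $29,761 → take DB $46,937. Book value $203,395.
Year 3: DB = ⌊$203,395 × 150%/8⌋ = $38,136; SL = ⌊$161,395/6⌋ = $26,899 → take DB $38,136. Book value $165,259.
Year 4: DB = ⌊$165,259 × 150%/8⌋ = $30,986; SL = ⌊$123,259/5⌋ = $24,651 → take DB $30,986. Book value $134,273.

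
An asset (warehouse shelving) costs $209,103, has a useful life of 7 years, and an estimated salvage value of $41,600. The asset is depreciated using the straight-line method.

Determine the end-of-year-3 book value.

$137,316

Depreciable base = $209,103 − $41,600 = $167,503.
Annual expense = $167,503 / 7 = $23,929.
End of year 1: book value $185,174.
End of year 2: book value $161,245.
End of year 3: book value $137,316.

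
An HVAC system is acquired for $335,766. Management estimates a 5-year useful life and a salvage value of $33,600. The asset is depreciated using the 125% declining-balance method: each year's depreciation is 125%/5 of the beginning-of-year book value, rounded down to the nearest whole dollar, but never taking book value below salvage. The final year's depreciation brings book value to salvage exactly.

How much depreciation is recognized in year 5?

$72,639

Depreciable base = $335,766 − $33,600 = $302,166.
Year 1: ⌊$335,766 × 125%/5⌋ = $83,941. Book value $251,825.
Year 2: ⌊$251,825 × 125%/5⌋ = $62,956. Book value $188,869.
Year 3: ⌊$188,869 × 125%/5⌋ = $47,217. Book value $141,652.
Year 4: ⌊$141,652 × 125%/5⌋ = $35,413. Book value $106,239.
Year 5 (final): $106,239 − $33,600 = $72,639. Book value $33,600.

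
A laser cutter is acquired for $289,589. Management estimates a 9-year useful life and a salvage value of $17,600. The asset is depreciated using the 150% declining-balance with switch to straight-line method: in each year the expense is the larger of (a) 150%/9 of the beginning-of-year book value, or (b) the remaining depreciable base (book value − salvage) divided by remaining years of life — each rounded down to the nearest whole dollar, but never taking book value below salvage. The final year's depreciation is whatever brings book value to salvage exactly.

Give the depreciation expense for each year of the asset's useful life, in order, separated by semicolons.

Depreciable base = $289,589 − $17,600 = $271,989.
Year 1: DB = ⌊$289,589 × 150%/9⌋ = $48,264; SL = ⌊$271,989/9⌋ = $30,221 → take DB $48,264. Book value $241,325.
Year 2: DB = ⌊$241,325 × 150%/9⌋ = $40,220; SL = ⌊$223,725/8⌋ = $27,965 → take DB $40,220. Book value $201,105.
Year 3: DB = ⌊$201,105 × 150%/9⌋ = $33,517; SL = ⌊$183,505/7⌋ = $26,215 → take DB $33,517. Book value $167,588.
Year 4: DB = ⌊$167,588 × 150%/9⌋ = $27,931; SL = ⌊$149,988/6⌋ = $24,998 → take DB $27,931. Book value $139,657.
Year 5: DB = ⌊$139,657 × 150%/9⌋ = $23,276; SL = ⌊$122,057/5⌋ = $24,411 → take SL $24,411. Book value $115,246.
Year 6: DB = ⌊$115,246 × 150%/9⌋ = $19,207; SL = ⌊$97,646/4⌋ = $24,411 → take SL $24,411. Book value $90,835.
Year 7: DB = ⌊$90,835 × 150%/9⌋ = $15,139; SL = ⌊$73,235/3⌋ = $24,411 → take SL $24,411. Book value $66,424.
Year 8: DB = ⌊$66,424 × 150%/9⌋ = $11,070; SL = ⌊$48,824/2⌋ = $24,412 → take SL $24,412. Book value $42,012.
Year 9 (final): $42,012 − $17,600 = $24,412. Book value $17,600.

$48,264; $40,220; $33,517; $27,931; $24,411; $24,411; $24,411; $24,412; $24,412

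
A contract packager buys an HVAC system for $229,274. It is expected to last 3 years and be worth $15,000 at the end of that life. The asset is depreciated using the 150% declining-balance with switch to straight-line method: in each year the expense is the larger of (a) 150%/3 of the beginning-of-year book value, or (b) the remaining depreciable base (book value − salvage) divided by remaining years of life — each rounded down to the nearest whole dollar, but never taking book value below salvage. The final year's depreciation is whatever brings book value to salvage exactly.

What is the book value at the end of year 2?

$57,319

Depreciable base = $229,274 − $15,000 = $214,274.
Year 1: DB = ⌊$229,274 × 150%/3⌋ = $114,637; SL = ⌊$214,274/3⌋ = $71,424 → take DB $114,637. Book value $114,637.
Year 2: DB = ⌊$114,637 × 150%/3⌋ = $57,318; SL = ⌊$99,637/2⌋ = $49,818 → take DB $57,318. Book value $57,319.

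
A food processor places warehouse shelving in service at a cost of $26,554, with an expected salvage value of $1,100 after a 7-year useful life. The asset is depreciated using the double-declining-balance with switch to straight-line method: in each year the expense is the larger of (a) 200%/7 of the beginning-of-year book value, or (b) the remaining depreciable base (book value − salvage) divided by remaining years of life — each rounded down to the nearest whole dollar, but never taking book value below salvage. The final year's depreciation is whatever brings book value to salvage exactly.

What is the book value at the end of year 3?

Depreciable base = $26,554 − $1,100 = $25,454.
Year 1: DB = ⌊$26,554 × 200%/7⌋ = $7,586; SL = ⌊$25,454/7⌋ = $3,636 → take DB $7,586. Book value $18,968.
Year 2: DB = ⌊$18,968 × 200%/7⌋ = $5,419; SL = ⌊$17,868/6⌋ = $2,978 → take DB $5,419. Book value $13,549.
Year 3: DB = ⌊$13,549 × 200%/7⌋ = $3,871; SL = ⌊$12,449/5⌋ = $2,489 → take DB $3,871. Book value $9,678.

$9,678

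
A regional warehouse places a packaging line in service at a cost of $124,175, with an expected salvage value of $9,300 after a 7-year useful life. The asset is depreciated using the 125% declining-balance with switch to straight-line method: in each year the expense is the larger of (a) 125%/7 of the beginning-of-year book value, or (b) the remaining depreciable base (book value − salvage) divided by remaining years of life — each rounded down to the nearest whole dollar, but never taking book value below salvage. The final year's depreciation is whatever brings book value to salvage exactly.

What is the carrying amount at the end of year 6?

Depreciable base = $124,175 − $9,300 = $114,875.
Year 1: DB = ⌊$124,175 × 125%/7⌋ = $22,174; SL = ⌊$114,875/7⌋ = $16,410 → take DB $22,174. Book value $102,001.
Year 2: DB = ⌊$102,001 × 125%/7⌋ = $18,214; SL = ⌊$92,701/6⌋ = $15,450 → take DB $18,214. Book value $83,787.
Year 3: DB = ⌊$83,787 × 125%/7⌋ = $14,961; SL = ⌊$74,487/5⌋ = $14,897 → take DB $14,961. Book value $68,826.
Year 4: DB = ⌊$68,826 × 125%/7⌋ = $12,290; SL = ⌊$59,526/4⌋ = $14,881 → take SL $14,881. Book value $53,945.
Year 5: DB = ⌊$53,945 × 125%/7⌋ = $9,633; SL = ⌊$44,645/3⌋ = $14,881 → take SL $14,881. Book value $39,064.
Year 6: DB = ⌊$39,064 × 125%/7⌋ = $6,975; SL = ⌊$29,764/2⌋ = $14,882 → take SL $14,882. Book value $24,182.

$24,182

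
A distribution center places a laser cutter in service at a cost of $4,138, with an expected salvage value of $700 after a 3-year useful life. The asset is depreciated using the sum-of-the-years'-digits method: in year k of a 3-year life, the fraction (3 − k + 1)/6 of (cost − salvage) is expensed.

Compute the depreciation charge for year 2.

Depreciable base = $4,138 − $700 = $3,438.
Sum of the years' digits = 3+2+1 = 6.
Year 1: $3,438 × 3/6 = $1,719. Book value $2,419.
Year 2: $3,438 × 2/6 = $1,146. Book value $1,273.

$1,146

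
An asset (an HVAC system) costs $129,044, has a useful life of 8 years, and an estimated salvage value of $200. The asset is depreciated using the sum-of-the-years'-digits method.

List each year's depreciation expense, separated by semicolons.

$28,632; $25,053; $21,474; $17,895; $14,316; $10,737; $7,158; $3,579

Depreciable base = $129,044 − $200 = $128,844.
Sum of the years' digits = 8+7+6+5+4+3+2+1 = 36.
Year 1: $128,844 × 8/36 = $28,632. Book value $100,412.
Year 2: $128,844 × 7/36 = $25,053. Book value $75,359.
Year 3: $128,844 × 6/36 = $21,474. Book value $53,885.
Year 4: $128,844 × 5/36 = $17,895. Book value $35,990.
Year 5: $128,844 × 4/36 = $14,316. Book value $21,674.
Year 6: $128,844 × 3/36 = $10,737. Book value $10,937.
Year 7: $128,844 × 2/36 = $7,158. Book value $3,779.
Year 8: $128,844 × 1/36 = $3,579. Book value $200.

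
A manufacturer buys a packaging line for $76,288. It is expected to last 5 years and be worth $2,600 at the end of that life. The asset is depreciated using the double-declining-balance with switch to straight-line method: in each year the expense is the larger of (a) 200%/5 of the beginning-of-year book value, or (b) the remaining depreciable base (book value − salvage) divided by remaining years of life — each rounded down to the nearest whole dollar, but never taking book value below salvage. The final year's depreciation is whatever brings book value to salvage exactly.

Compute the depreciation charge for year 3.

Depreciable base = $76,288 − $2,600 = $73,688.
Year 1: DB = ⌊$76,288 × 200%/5⌋ = $30,515; SL = ⌊$73,688/5⌋ = $14,737 → take DB $30,515. Book value $45,773.
Year 2: DB = ⌊$45,773 × 200%/5⌋ = $18,309; SL = ⌊$43,173/4⌋ = $10,793 → take DB $18,309. Book value $27,464.
Year 3: DB = ⌊$27,464 × 200%/5⌋ = $10,985; SL = ⌊$24,864/3⌋ = $8,288 → take DB $10,985. Book value $16,479.

$10,985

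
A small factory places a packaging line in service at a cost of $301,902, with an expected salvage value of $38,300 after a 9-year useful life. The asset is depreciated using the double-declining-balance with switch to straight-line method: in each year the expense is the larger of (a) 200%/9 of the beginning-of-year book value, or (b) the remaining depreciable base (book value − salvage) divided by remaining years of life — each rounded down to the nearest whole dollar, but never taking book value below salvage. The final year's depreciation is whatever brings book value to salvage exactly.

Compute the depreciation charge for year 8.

$11,552

Depreciable base = $301,902 − $38,300 = $263,602.
Year 1: DB = ⌊$301,902 × 200%/9⌋ = $67,089; SL = ⌊$263,602/9⌋ = $29,289 → take DB $67,089. Book value $234,813.
Year 2: DB = ⌊$234,813 × 200%/9⌋ = $52,180; SL = ⌊$196,513/8⌋ = $24,564 → take DB $52,180. Book value $182,633.
Year 3: DB = ⌊$182,633 × 200%/9⌋ = $40,585; SL = ⌊$144,333/7⌋ = $20,619 → take DB $40,585. Book value $142,048.
Year 4: DB = ⌊$142,048 × 200%/9⌋ = $31,566; SL = ⌊$103,748/6⌋ = $17,291 → take DB $31,566. Book value $110,482.
Year 5: DB = ⌊$110,482 × 200%/9⌋ = $24,551; SL = ⌊$72,182/5⌋ = $14,436 → take DB $24,551. Book value $85,931.
Year 6: DB = ⌊$85,931 × 200%/9⌋ = $19,095; SL = ⌊$47,631/4⌋ = $11,907 → take DB $19,095. Book value $66,836.
Year 7: DB = ⌊$66,836 × 200%/9⌋ = $14,852; SL = ⌊$28,536/3⌋ = $9,512 → take DB $14,852. Book value $51,984.
Year 8: DB = ⌊$51,984 × 200%/9⌋ = $11,552; SL = ⌊$13,684/2⌋ = $6,842 → take DB $11,552. Book value $40,432.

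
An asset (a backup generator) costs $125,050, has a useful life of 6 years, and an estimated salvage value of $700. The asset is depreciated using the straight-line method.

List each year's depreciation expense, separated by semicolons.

Depreciable base = $125,050 − $700 = $124,350.
Annual expense = $124,350 / 6 = $20,725.
End of year 1: book value $104,325.
End of year 2: book value $83,600.
End of year 3: book value $62,875.
End of year 4: book value $42,150.
End of year 5: book value $21,425.
End of year 6: book value $700.

$20,725; $20,725; $20,725; $20,725; $20,725; $20,725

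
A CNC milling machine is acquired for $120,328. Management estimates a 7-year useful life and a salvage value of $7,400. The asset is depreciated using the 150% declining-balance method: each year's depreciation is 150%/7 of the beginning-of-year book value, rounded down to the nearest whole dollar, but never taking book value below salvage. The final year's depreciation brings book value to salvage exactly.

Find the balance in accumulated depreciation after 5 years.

Depreciable base = $120,328 − $7,400 = $112,928.
Year 1: ⌊$120,328 × 150%/7⌋ = $25,784. Book value $94,544.
Year 2: ⌊$94,544 × 150%/7⌋ = $20,259. Book value $74,285.
Year 3: ⌊$74,285 × 150%/7⌋ = $15,918. Book value $58,367.
Year 4: ⌊$58,367 × 150%/7⌋ = $12,507. Book value $45,860.
Year 5: ⌊$45,860 × 150%/7⌋ = $9,827. Book value $36,033.
Accumulated through year 5 = $120,328 − $36,033 = $84,295.

$84,295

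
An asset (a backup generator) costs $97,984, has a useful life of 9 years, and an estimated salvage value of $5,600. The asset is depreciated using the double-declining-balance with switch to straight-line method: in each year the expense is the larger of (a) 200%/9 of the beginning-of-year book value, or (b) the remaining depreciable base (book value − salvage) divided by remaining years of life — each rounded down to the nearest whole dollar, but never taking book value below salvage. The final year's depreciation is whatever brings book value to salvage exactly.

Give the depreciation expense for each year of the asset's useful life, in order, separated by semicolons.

$21,774; $16,935; $13,172; $10,245; $7,968; $6,197; $5,364; $5,364; $5,365

Depreciable base = $97,984 − $5,600 = $92,384.
Year 1: DB = ⌊$97,984 × 200%/9⌋ = $21,774; SL = ⌊$92,384/9⌋ = $10,264 → take DB $21,774. Book value $76,210.
Year 2: DB = ⌊$76,210 × 200%/9⌋ = $16,935; SL = ⌊$70,610/8⌋ = $8,826 → take DB $16,935. Book value $59,275.
Year 3: DB = ⌊$59,275 × 200%/9⌋ = $13,172; SL = ⌊$53,675/7⌋ = $7,667 → take DB $13,172. Book value $46,103.
Year 4: DB = ⌊$46,103 × 200%/9⌋ = $10,245; SL = ⌊$40,503/6⌋ = $6,750 → take DB $10,245. Book value $35,858.
Year 5: DB = ⌊$35,858 × 200%/9⌋ = $7,968; SL = ⌊$30,258/5⌋ = $6,051 → take DB $7,968. Book value $27,890.
Year 6: DB = ⌊$27,890 × 200%/9⌋ = $6,197; SL = ⌊$22,290/4⌋ = $5,572 → take DB $6,197. Book value $21,693.
Year 7: DB = ⌊$21,693 × 200%/9⌋ = $4,820; SL = ⌊$16,093/3⌋ = $5,364 → take SL $5,364. Book value $16,329.
Year 8: DB = ⌊$16,329 × 200%/9⌋ = $3,628; SL = ⌊$10,729/2⌋ = $5,364 → take SL $5,364. Book value $10,965.
Year 9 (final): $10,965 − $5,600 = $5,365. Book value $5,600.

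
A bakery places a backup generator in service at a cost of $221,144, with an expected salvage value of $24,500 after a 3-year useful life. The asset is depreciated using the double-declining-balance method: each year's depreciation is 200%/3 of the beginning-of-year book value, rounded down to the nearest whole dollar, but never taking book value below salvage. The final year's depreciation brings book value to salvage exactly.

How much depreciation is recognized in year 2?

$49,143

Depreciable base = $221,144 − $24,500 = $196,644.
Year 1: ⌊$221,144 × 200%/3⌋ = $147,429. Book value $73,715.
Year 2: ⌊$73,715 × 200%/3⌋ = $49,143. Book value $24,572.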